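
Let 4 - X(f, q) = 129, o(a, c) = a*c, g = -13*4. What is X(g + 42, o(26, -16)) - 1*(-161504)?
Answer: 161379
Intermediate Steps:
g = -52
X(f, q) = -125 (X(f, q) = 4 - 1*129 = 4 - 129 = -125)
X(g + 42, o(26, -16)) - 1*(-161504) = -125 - 1*(-161504) = -125 + 161504 = 161379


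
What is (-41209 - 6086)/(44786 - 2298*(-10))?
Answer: -47295/67766 ≈ -0.69792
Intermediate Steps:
(-41209 - 6086)/(44786 - 2298*(-10)) = -47295/(44786 + 22980) = -47295/67766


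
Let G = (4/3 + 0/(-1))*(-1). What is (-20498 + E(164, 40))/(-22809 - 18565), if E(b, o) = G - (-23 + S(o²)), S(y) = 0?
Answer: 61429/124122 ≈ 0.49491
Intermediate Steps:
G = -4/3 (G = (4*(⅓) + 0*(-1))*(-1) = (4/3 + 0)*(-1) = (4/3)*(-1) = -4/3 ≈ -1.3333)
E(b, o) = 65/3 (E(b, o) = -4/3 - (-23 + 0) = -4/3 - 1*(-23) = -4/3 + 23 = 65/3)
(-20498 + E(164, 40))/(-22809 - 18565) = (-20498 + 65/3)/(-22809 - 18565) = -61429/3/(-41374) = -61429/3*(-1/41374) = 61429/124122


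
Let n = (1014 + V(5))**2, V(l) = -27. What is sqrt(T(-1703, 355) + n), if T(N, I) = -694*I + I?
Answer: 3*sqrt(80906) ≈ 853.32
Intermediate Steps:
T(N, I) = -693*I
n = 974169 (n = (1014 - 27)**2 = 987**2 = 974169)
sqrt(T(-1703, 355) + n) = sqrt(-693*355 + 974169) = sqrt(-246015 + 974169) = sqrt(728154) = 3*sqrt(80906)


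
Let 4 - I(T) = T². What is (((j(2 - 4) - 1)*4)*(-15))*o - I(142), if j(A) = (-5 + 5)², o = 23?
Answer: 21540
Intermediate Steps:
j(A) = 0 (j(A) = 0² = 0)
I(T) = 4 - T²
(((j(2 - 4) - 1)*4)*(-15))*o - I(142) = (((0 - 1)*4)*(-15))*23 - (4 - 1*142²) = (-1*4*(-15))*23 - (4 - 1*20164) = -4*(-15)*23 - (4 - 20164) = 60*23 - 1*(-20160) = 1380 + 20160 = 21540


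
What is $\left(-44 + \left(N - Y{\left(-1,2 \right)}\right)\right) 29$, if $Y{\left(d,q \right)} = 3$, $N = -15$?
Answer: $-1798$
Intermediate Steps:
$\left(-44 + \left(N - Y{\left(-1,2 \right)}\right)\right) 29 = \left(-44 - 18\right) 29 = \left(-62\right) 29 = -1798$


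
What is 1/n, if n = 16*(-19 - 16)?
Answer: -1/560 ≈ -0.0017857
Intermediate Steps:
n = -560 (n = 16*(-35) = -560)
1/n = 1/(-560) = -1/560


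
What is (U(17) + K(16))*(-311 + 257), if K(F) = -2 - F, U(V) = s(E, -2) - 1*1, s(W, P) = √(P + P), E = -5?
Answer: 1026 - 108*I ≈ 1026.0 - 108.0*I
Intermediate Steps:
s(W, P) = √2*√P (s(W, P) = √(2*P) = √2*√P)
U(V) = -1 + 2*I (U(V) = √2*√(-2) - 1*1 = √2*(I*√2) - 1 = 2*I - 1 = -1 + 2*I)
(U(17) + K(16))*(-311 + 257) = ((-1 + 2*I) + (-2 - 1*16))*(-311 + 257) = ((-1 + 2*I) + (-2 - 16))*(-54) = ((-1 + 2*I) - 18)*(-54) = (-19 + 2*I)*(-54) = 1026 - 108*I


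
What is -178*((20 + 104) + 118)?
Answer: -43076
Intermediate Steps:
-178*((20 + 104) + 118) = -178*(124 + 118) = -178*242 = -43076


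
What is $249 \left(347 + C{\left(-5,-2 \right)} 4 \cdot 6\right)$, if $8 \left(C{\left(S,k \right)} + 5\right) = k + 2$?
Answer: $56523$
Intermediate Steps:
$C{\left(S,k \right)} = - \frac{19}{4} + \frac{k}{8}$ ($C{\left(S,k \right)} = -5 + \frac{k + 2}{8} = -5 + \frac{2 + k}{8} = -5 + \left(\frac{1}{4} + \frac{k}{8}\right) = - \frac{19}{4} + \frac{k}{8}$)
$249 \left(347 + C{\left(-5,-2 \right)} 4 \cdot 6\right) = 249 \left(347 + \left(- \frac{19}{4} + \frac{1}{8} \left(-2\right)\right) 4 \cdot 6\right) = 249 \left(347 + \left(- \frac{19}{4} - \frac{1}{4}\right) 4 \cdot 6\right) = 249 \left(347 + \left(-5\right) 4 \cdot 6\right) = 249 \left(347 - 120\right) = 249 \cdot 227 = 56523$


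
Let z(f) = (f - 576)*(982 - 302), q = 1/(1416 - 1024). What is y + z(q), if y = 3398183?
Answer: 147318732/49 ≈ 3.0065e+6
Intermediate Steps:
q = 1/392 ≈ 0.0025510
z(f) = -391680 + 680*f (z(f) = (-576 + f)*680 = -391680 + 680*f)
y + z(q) = 3398183 + (-391680 + 680*(1/392)) = 3398183 + (-391680 + 85/49) = 3398183 - 19192235/49 = 147318732/49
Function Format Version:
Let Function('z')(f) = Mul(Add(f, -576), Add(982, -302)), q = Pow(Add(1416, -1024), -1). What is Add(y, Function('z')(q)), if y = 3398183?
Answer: Rational(147318732, 49) ≈ 3.0065e+6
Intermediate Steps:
q = Rational(1, 392) (q = Pow(392, -1) = Rational(1, 392) ≈ 0.0025510)
Function('z')(f) = Add(-391680, Mul(680, f)) (Function('z')(f) = Mul(Add(-576, f), 680) = Add(-391680, Mul(680, f)))
Add(y, Function('z')(q)) = Add(3398183, Add(-391680, Mul(680, Rational(1, 392)))) = Add(3398183, Add(-391680, Rational(85, 49))) = Add(3398183, Rational(-19192235, 49)) = Rational(147318732, 49)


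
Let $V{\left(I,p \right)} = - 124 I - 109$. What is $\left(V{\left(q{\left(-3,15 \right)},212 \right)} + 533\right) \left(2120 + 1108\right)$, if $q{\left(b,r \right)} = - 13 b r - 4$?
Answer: $-231189360$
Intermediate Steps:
$q{\left(b,r \right)} = -4 - 13 b r$ ($q{\left(b,r \right)} = - 13 b r - 4 = -4 - 13 b r$)
$V{\left(I,p \right)} = -109 - 124 I$
$\left(V{\left(q{\left(-3,15 \right)},212 \right)} + 533\right) \left(2120 + 1108\right) = \left(\left(-109 - 124 \left(-4 - \left(-39\right) 15\right)\right) + 533\right) \left(2120 + 1108\right) = \left(\left(-109 - 124 \left(-4 + 585\right)\right) + 533\right) 3228 = \left(\left(-109 - 72044\right) + 533\right) 3228 = \left(-72153 + 533\right) 3228 = \left(-71620\right) 3228 = -231189360$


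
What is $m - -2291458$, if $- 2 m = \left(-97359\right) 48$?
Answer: $4628074$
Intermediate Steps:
$m = 2336616$ ($m = - \frac{\left(-97359\right) 48}{2} = \left(- \frac{1}{2}\right) \left(-4673232\right) = 2336616$)
$m - -2291458 = 2336616 - -2291458 = 2336616 + 2291458 = 4628074$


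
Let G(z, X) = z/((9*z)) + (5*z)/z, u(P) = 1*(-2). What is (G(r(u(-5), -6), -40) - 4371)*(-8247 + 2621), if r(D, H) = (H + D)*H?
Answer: 221062418/9 ≈ 2.4562e+7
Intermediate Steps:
u(P) = -2
r(D, H) = H*(D + H) (r(D, H) = (D + H)*H = H*(D + H))
G(z, X) = 46/9 (G(z, X) = z*(1/(9*z)) + 5 = ⅑ + 5 = 46/9)
(G(r(u(-5), -6), -40) - 4371)*(-8247 + 2621) = (46/9 - 4371)*(-8247 + 2621) = -39293/9*(-5626) = 221062418/9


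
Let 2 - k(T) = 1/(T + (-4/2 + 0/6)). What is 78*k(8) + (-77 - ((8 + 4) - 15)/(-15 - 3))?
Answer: 395/6 ≈ 65.833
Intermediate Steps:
k(T) = 2 - 1/(-2 + T) (k(T) = 2 - 1/(T + (-4/2 + 0/6)) = 2 - 1/(T + (-4*½ + 0*(⅙))) = 2 - 1/(T + (-2 + 0)) = 2 - 1/(T - 2) = 2 - 1/(-2 + T))
78*k(8) + (-77 - ((8 + 4) - 15)/(-15 - 3)) = 78*((-5 + 2*8)/(-2 + 8)) + (-77 - ((8 + 4) - 15)/(-15 - 3)) = 78*((-5 + 16)/6) + (-77 - (12 - 15)/(-18)) = 78*((⅙)*11) + (-77 - (-3)*(-1)/18) = 78*(11/6) + (-77 - 1*⅙) = 143 + (-77 - ⅙) = 143 - 463/6 = 395/6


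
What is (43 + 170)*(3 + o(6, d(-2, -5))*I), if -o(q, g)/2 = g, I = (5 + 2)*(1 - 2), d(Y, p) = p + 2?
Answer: -8307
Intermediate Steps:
d(Y, p) = 2 + p
I = -7 (I = 7*(-1) = -7)
o(q, g) = -2*g
(43 + 170)*(3 + o(6, d(-2, -5))*I) = (43 + 170)*(3 - 2*(2 - 5)*(-7)) = 213*(3 - 2*(-3)*(-7)) = 213*(3 + 6*(-7)) = 213*(3 - 42) = 213*(-39) = -8307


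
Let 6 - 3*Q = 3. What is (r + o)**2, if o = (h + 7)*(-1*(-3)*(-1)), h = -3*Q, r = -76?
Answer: 7744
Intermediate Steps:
Q = 1 (Q = 2 - 1/3*3 = 2 - 1 = 1)
h = -3 (h = -3*1 = -3)
o = -12 (o = (-3 + 7)*(-1*(-3)*(-1)) = 4*(3*(-1)) = 4*(-3) = -12)
(r + o)**2 = (-76 - 12)**2 = (-88)**2 = 7744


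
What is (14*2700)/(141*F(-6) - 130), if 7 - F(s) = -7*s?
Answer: -7560/1013 ≈ -7.4630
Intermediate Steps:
F(s) = 7 + 7*s (F(s) = 7 - (-7)*s = 7 + 7*s)
(14*2700)/(141*F(-6) - 130) = (14*2700)/(141*(7 + 7*(-6)) - 130) = 37800/(141*(7 - 42) - 130) = 37800/(141*(-35) - 130) = 37800/(-4935 - 130) = 37800/(-5065) = 37800*(-1/5065) = -7560/1013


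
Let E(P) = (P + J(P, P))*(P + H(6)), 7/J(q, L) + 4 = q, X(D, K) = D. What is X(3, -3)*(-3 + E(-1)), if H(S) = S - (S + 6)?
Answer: 207/5 ≈ 41.400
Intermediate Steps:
H(S) = -6 (H(S) = S - (6 + S) = S + (-6 - S) = -6)
J(q, L) = 7/(-4 + q)
E(P) = (-6 + P)*(P + 7/(-4 + P)) (E(P) = (P + 7/(-4 + P))*(P - 6) = (P + 7/(-4 + P))*(-6 + P) = (-6 + P)*(P + 7/(-4 + P)))
X(3, -3)*(-3 + E(-1)) = 3*(-3 + (-42 + 7*(-1) - (-6 - 1)*(-4 - 1))/(-4 - 1)) = 3*(-3 + (-42 - 7 - 1*(-7)*(-5))/(-5)) = 3*(-3 - (-42 - 7 - 35)/5) = 3*(-3 - 1/5*(-84)) = 3*(-3 + 84/5) = 3*(69/5) = 207/5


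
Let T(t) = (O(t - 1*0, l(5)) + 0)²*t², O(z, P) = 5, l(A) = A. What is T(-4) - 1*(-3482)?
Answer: 3882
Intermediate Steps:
T(t) = 25*t² (T(t) = (5 + 0)²*t² = 5²*t² = 25*t²)
T(-4) - 1*(-3482) = 25*(-4)² - 1*(-3482) = 25*16 + 3482 = 400 + 3482 = 3882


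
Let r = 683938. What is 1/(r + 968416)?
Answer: 1/1652354 ≈ 6.0520e-7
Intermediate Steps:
1/(r + 968416) = 1/(683938 + 968416) = 1/1652354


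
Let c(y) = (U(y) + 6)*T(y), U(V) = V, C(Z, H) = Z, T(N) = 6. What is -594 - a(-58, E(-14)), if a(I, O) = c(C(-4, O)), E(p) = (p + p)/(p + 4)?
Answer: -606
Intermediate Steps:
E(p) = 2*p/(4 + p) (E(p) = (2*p)/(4 + p) = 2*p/(4 + p))
c(y) = 36 + 6*y (c(y) = (y + 6)*6 = (6 + y)*6 = 36 + 6*y)
a(I, O) = 12 (a(I, O) = 36 + 6*(-4) = 36 - 24 = 12)
-594 - a(-58, E(-14)) = -594 - 1*12 = -594 - 12 = -606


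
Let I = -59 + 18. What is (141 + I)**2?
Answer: 10000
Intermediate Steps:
I = -41
(141 + I)**2 = (141 - 41)**2 = 100**2 = 10000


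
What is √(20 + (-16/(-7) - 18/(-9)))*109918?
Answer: 109918*√1190/7 ≈ 5.4168e+5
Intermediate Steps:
√(20 + (-16/(-7) - 18/(-9)))*109918 = √(20 + (-16*(-⅐) - 18*(-⅑)))*109918 = √(20 + (16/7 + 2))*109918 = √(20 + 30/7)*109918 = √(170/7)*109918 = (√1190/7)*109918 = 109918*√1190/7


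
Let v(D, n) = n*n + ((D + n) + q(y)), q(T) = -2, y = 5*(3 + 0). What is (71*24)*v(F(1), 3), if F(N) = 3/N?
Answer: 22152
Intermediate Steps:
y = 15 (y = 5*3 = 15)
v(D, n) = -2 + D + n + n² (v(D, n) = n*n + ((D + n) - 2) = n² + (-2 + D + n) = -2 + D + n + n²)
(71*24)*v(F(1), 3) = (71*24)*(-2 + 3/1 + 3 + 3²) = 1704*(-2 + 3*1 + 3 + 9) = 1704*(-2 + 3 + 3 + 9) = 1704*13 = 22152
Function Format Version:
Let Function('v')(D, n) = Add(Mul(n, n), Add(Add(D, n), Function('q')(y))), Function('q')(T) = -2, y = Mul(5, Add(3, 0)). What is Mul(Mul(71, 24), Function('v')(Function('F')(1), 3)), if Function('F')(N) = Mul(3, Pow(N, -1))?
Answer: 22152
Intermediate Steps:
y = 15 (y = Mul(5, 3) = 15)
Function('v')(D, n) = Add(-2, D, n, Pow(n, 2)) (Function('v')(D, n) = Add(Mul(n, n), Add(Add(D, n), -2)) = Add(Pow(n, 2), Add(-2, D, n)) = Add(-2, D, n, Pow(n, 2)))
Mul(Mul(71, 24), Function('v')(Function('F')(1), 3)) = Mul(Mul(71, 24), Add(-2, Mul(3, Pow(1, -1)), 3, Pow(3, 2))) = Mul(1704, Add(-2, Mul(3, 1), 3, 9)) = Mul(1704, Add(-2, 3, 3, 9)) = Mul(1704, 13) = 22152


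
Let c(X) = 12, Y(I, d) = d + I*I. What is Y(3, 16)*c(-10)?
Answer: 300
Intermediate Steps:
Y(I, d) = d + I²
Y(3, 16)*c(-10) = (16 + 3²)*12 = (16 + 9)*12 = 25*12 = 300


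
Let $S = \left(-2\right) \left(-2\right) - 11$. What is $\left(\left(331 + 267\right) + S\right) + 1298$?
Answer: $1889$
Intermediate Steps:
$S = -7$ ($S = 4 - 11 = -7$)
$\left(\left(331 + 267\right) + S\right) + 1298 = \left(\left(331 + 267\right) - 7\right) + 1298 = \left(598 - 7\right) + 1298 = 591 + 1298 = 1889$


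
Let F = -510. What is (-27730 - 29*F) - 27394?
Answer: -40334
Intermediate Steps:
(-27730 - 29*F) - 27394 = (-27730 - 29*(-510)) - 27394 = (-27730 + 14790) - 27394 = -12940 - 27394 = -40334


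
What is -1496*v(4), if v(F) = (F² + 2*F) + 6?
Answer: -44880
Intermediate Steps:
v(F) = 6 + F² + 2*F
-1496*v(4) = -1496*(6 + 4² + 2*4) = -1496*(6 + 16 + 8) = -1496*30 = -44880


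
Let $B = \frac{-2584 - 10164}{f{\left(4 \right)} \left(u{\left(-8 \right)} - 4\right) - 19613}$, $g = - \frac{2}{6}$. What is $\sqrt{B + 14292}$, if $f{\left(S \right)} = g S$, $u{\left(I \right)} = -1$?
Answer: $\frac{4 \sqrt{3090495072378}}{58819} \approx 119.55$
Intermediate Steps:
$g = - \frac{1}{3}$ ($g = \left(-2\right) \frac{1}{6} = - \frac{1}{3} \approx -0.33333$)
$f{\left(S \right)} = - \frac{S}{3}$
$B = \frac{38244}{58819}$ ($B = \frac{-2584 - 10164}{\left(- \frac{1}{3}\right) 4 \left(-1 - 4\right) - 19613} = - \frac{12748}{\left(- \frac{4}{3}\right) \left(-5\right) - 19613} = - \frac{12748}{\frac{20}{3} - 19613} = - \frac{12748}{- \frac{58819}{3}} = \left(-12748\right) \left(- \frac{3}{58819}\right) = \frac{38244}{58819} \approx 0.6502$)
$\sqrt{B + 14292} = \sqrt{\frac{38244}{58819} + 14292} = \sqrt{\frac{840679392}{58819}} = \frac{4 \sqrt{3090495072378}}{58819}$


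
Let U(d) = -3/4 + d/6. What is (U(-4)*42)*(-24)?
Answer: 1428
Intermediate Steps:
U(d) = -3/4 + d/6 (U(d) = -3*1/4 + d*(1/6) = -3/4 + d/6)
(U(-4)*42)*(-24) = ((-3/4 + (1/6)*(-4))*42)*(-24) = ((-3/4 - 2/3)*42)*(-24) = -17/12*42*(-24) = -119/2*(-24) = 1428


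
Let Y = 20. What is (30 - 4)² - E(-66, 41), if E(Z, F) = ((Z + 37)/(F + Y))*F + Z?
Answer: 46451/61 ≈ 761.49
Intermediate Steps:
E(Z, F) = Z + F*(37 + Z)/(20 + F) (E(Z, F) = ((Z + 37)/(F + 20))*F + Z = ((37 + Z)/(20 + F))*F + Z = F*(37 + Z)/(20 + F) + Z = Z + F*(37 + Z)/(20 + F))
(30 - 4)² - E(-66, 41) = (30 - 4)² - (20*(-66) + 37*41 + 2*41*(-66))/(20 + 41) = 26² - (-1320 + 1517 - 5412)/61 = 676 - (-5215)/61 = 676 - 1*(-5215/61) = 676 + 5215/61 = 46451/61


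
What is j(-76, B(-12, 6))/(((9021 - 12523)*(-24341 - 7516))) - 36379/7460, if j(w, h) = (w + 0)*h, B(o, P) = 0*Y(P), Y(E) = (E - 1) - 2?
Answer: -36379/7460 ≈ -4.8765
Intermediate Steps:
Y(E) = -3 + E (Y(E) = (-1 + E) - 2 = -3 + E)
B(o, P) = 0 (B(o, P) = 0*(-3 + P) = 0)
j(w, h) = h*w (j(w, h) = w*h = h*w)
j(-76, B(-12, 6))/(((9021 - 12523)*(-24341 - 7516))) - 36379/7460 = (0*(-76))/(((9021 - 12523)*(-24341 - 7516))) - 36379/7460 = 0/((-3502*(-31857))) - 36379*1/7460 = 0/111563214 - 36379/7460 = 0*(1/111563214) - 36379/7460 = 0 - 36379/7460 = -36379/7460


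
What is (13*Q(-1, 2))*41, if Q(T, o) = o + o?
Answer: 2132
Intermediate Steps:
Q(T, o) = 2*o
(13*Q(-1, 2))*41 = (13*(2*2))*41 = (13*4)*41 = 52*41 = 2132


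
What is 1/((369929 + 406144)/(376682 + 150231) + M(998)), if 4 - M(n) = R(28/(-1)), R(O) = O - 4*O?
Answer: -526913/41376967 ≈ -0.012734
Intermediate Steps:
R(O) = -3*O
M(n) = -80 (M(n) = 4 - (-3)*28/(-1) = 4 - (-3)*28*(-1) = 4 - (-3)*(-28) = 4 - 1*84 = 4 - 84 = -80)
1/((369929 + 406144)/(376682 + 150231) + M(998)) = 1/((369929 + 406144)/(376682 + 150231) - 80) = 1/(776073/526913 - 80) = 1/(-41376967/526913) = -526913/41376967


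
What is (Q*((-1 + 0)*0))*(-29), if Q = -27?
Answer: 0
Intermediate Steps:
(Q*((-1 + 0)*0))*(-29) = -27*(-1 + 0)*0*(-29) = -(-27)*0*(-29) = -27*0*(-29) = 0*(-29) = 0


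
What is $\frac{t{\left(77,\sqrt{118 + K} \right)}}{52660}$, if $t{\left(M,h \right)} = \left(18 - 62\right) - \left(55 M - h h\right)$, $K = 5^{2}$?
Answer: $- \frac{1034}{13165} \approx -0.078542$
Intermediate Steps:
$K = 25$
$t{\left(M,h \right)} = -44 + h^{2} - 55 M$ ($t{\left(M,h \right)} = -44 - \left(- h^{2} + 55 M\right) = -44 + h^{2} - 55 M$)
$\frac{t{\left(77,\sqrt{118 + K} \right)}}{52660} = \frac{-44 + \left(\sqrt{118 + 25}\right)^{2} - 4235}{52660} = \left(-44 + \left(\sqrt{143}\right)^{2} - 4235\right) \frac{1}{52660} = \left(-44 + 143 - 4235\right) \frac{1}{52660} = \left(-4136\right) \frac{1}{52660} = - \frac{1034}{13165}$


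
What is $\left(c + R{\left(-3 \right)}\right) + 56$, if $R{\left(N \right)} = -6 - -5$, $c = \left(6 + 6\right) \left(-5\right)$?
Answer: $-5$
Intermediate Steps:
$c = -60$ ($c = 12 \left(-5\right) = -60$)
$R{\left(N \right)} = -1$ ($R{\left(N \right)} = -6 + 5 = -1$)
$\left(c + R{\left(-3 \right)}\right) + 56 = \left(-60 - 1\right) + 56 = -61 + 56 = -5$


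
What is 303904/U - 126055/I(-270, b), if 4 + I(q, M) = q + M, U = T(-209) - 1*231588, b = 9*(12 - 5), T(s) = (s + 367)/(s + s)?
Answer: 6087908591909/10212815881 ≈ 596.10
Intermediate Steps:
T(s) = (367 + s)/(2*s) (T(s) = (367 + s)/((2*s)) = (367 + s)*(1/(2*s)) = (367 + s)/(2*s))
b = 63 (b = 9*7 = 63)
U = -48401971/209 (U = (1/2)*(367 - 209)/(-209) - 1*231588 = (1/2)*(-1/209)*158 - 231588 = -79/209 - 231588 = -48401971/209 ≈ -2.3159e+5)
I(q, M) = -4 + M + q (I(q, M) = -4 + (q + M) = -4 + (M + q) = -4 + M + q)
303904/U - 126055/I(-270, b) = 303904/(-48401971/209) - 126055/(-4 + 63 - 270) = 303904*(-209/48401971) - 126055/(-211) = -63515936/48401971 - 126055*(-1/211) = -63515936/48401971 + 126055/211 = 6087908591909/10212815881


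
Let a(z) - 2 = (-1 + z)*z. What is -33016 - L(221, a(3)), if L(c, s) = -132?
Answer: -32884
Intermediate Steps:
a(z) = 2 + z*(-1 + z) (a(z) = 2 + (-1 + z)*z = 2 + z*(-1 + z))
-33016 - L(221, a(3)) = -33016 - 1*(-132) = -33016 + 132 = -32884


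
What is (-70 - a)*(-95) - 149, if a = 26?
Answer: 8971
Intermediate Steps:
(-70 - a)*(-95) - 149 = (-70 - 1*26)*(-95) - 149 = (-70 - 26)*(-95) - 149 = -96*(-95) - 149 = 9120 - 149 = 8971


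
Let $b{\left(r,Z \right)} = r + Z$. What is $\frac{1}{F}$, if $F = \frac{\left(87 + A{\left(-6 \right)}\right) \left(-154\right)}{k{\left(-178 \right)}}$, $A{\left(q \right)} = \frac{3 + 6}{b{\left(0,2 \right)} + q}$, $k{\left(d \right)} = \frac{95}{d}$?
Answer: $\frac{95}{2323167} \approx 4.0892 \cdot 10^{-5}$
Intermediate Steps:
$b{\left(r,Z \right)} = Z + r$
$A{\left(q \right)} = \frac{9}{2 + q}$ ($A{\left(q \right)} = \frac{3 + 6}{\left(2 + 0\right) + q} = \frac{9}{2 + q}$)
$F = \frac{2323167}{95}$ ($F = \frac{\left(87 + \frac{9}{2 - 6}\right) \left(-154\right)}{95 \frac{1}{-178}} = \frac{\left(87 + \frac{9}{-4}\right) \left(-154\right)}{95 \left(- \frac{1}{178}\right)} = \frac{\left(87 + 9 \left(- \frac{1}{4}\right)\right) \left(-154\right)}{- \frac{95}{178}} = \left(87 - \frac{9}{4}\right) \left(-154\right) \left(- \frac{178}{95}\right) = \frac{339}{4} \left(-154\right) \left(- \frac{178}{95}\right) = \left(- \frac{26103}{2}\right) \left(- \frac{178}{95}\right) = \frac{2323167}{95} \approx 24454.0$)
$\frac{1}{F} = \frac{1}{\frac{2323167}{95}} = \frac{95}{2323167}$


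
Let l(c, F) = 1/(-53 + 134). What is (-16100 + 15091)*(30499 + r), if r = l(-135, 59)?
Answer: -2492653780/81 ≈ -3.0774e+7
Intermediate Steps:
l(c, F) = 1/81
r = 1/81 ≈ 0.012346
(-16100 + 15091)*(30499 + r) = (-16100 + 15091)*(30499 + 1/81) = -1009*2470420/81 = -2492653780/81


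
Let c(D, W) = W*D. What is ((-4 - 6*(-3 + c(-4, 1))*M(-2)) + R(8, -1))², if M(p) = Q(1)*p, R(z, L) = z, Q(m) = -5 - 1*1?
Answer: 258064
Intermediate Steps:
Q(m) = -6 (Q(m) = -5 - 1 = -6)
c(D, W) = D*W
M(p) = -6*p
((-4 - 6*(-3 + c(-4, 1))*M(-2)) + R(8, -1))² = ((-4 - 6*(-3 - 4*1)*(-6*(-2))) + 8)² = ((-4 - 6*(-3 - 4)*12) + 8)² = ((-4 - (-42)*12) + 8)² = ((-4 - 6*(-84)) + 8)² = ((-4 + 504) + 8)² = (500 + 8)² = 508² = 258064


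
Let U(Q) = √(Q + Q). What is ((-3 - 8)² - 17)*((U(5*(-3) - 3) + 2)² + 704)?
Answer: 69888 + 2496*I ≈ 69888.0 + 2496.0*I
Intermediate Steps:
U(Q) = √2*√Q (U(Q) = √(2*Q) = √2*√Q)
((-3 - 8)² - 17)*((U(5*(-3) - 3) + 2)² + 704) = ((-3 - 8)² - 17)*((√2*√(5*(-3) - 3) + 2)² + 704) = ((-11)² - 17)*((√2*√(-15 - 3) + 2)² + 704) = (121 - 17)*((√2*√(-18) + 2)² + 704) = 104*((√2*(3*I*√2) + 2)² + 704) = 104*((6*I + 2)² + 704) = 104*((2 + 6*I)² + 704) = 104*(704 + (2 + 6*I)²) = 73216 + 104*(2 + 6*I)²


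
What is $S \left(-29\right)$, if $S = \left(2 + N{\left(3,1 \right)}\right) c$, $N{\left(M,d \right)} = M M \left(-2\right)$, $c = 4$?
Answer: $1856$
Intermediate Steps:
$N{\left(M,d \right)} = - 2 M^{2}$ ($N{\left(M,d \right)} = M^{2} \left(-2\right) = - 2 M^{2}$)
$S = -64$ ($S = \left(2 - 2 \cdot 3^{2}\right) 4 = \left(2 - 18\right) 4 = \left(-16\right) 4 = -64$)
$S \left(-29\right) = \left(-64\right) \left(-29\right) = 1856$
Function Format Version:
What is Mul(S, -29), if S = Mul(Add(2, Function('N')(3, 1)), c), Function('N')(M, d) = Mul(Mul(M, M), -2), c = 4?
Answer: 1856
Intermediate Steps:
Function('N')(M, d) = Mul(-2, Pow(M, 2)) (Function('N')(M, d) = Mul(Pow(M, 2), -2) = Mul(-2, Pow(M, 2)))
S = -64 (S = Mul(Add(2, Mul(-2, Pow(3, 2))), 4) = Mul(Add(2, Mul(-2, 9)), 4) = Mul(Add(2, -18), 4) = Mul(-16, 4) = -64)
Mul(S, -29) = Mul(-64, -29) = 1856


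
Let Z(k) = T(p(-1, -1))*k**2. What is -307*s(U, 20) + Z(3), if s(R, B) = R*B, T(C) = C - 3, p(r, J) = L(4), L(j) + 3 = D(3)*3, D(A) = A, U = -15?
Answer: 92127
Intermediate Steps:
L(j) = 6 (L(j) = -3 + 3*3 = -3 + 9 = 6)
p(r, J) = 6
T(C) = -3 + C
Z(k) = 3*k**2 (Z(k) = (-3 + 6)*k**2 = 3*k**2)
s(R, B) = B*R
-307*s(U, 20) + Z(3) = -6140*(-15) + 3*3**2 = -307*(-300) + 3*9 = 92100 + 27 = 92127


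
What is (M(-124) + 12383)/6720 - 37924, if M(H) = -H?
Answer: -84945591/2240 ≈ -37922.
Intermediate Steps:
(M(-124) + 12383)/6720 - 37924 = (-1*(-124) + 12383)/6720 - 37924 = (124 + 12383)*(1/6720) - 37924 = 12507*(1/6720) - 37924 = 4169/2240 - 37924 = -84945591/2240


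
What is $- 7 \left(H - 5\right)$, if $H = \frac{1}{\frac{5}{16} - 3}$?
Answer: $\frac{1617}{43} \approx 37.605$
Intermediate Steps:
$H = - \frac{16}{43}$ ($H = \frac{1}{5 \cdot \frac{1}{16} - 3} = \frac{1}{\frac{5}{16} - 3} = \frac{1}{- \frac{43}{16}} = - \frac{16}{43} \approx -0.37209$)
$- 7 \left(H - 5\right) = - 7 \left(- \frac{16}{43} - 5\right) = \left(-7\right) \left(- \frac{231}{43}\right) = \frac{1617}{43}$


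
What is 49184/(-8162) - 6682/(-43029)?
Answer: -396958/67617 ≈ -5.8707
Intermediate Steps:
49184/(-8162) - 6682/(-43029) = 49184*(-1/8162) - 6682*(-1/43029) = -464/77 + 6682/43029 = -396958/67617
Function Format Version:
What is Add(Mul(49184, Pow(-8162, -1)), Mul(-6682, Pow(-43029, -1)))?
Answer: Rational(-396958, 67617) ≈ -5.8707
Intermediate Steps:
Add(Mul(49184, Pow(-8162, -1)), Mul(-6682, Pow(-43029, -1))) = Add(Mul(49184, Rational(-1, 8162)), Mul(-6682, Rational(-1, 43029))) = Add(Rational(-464, 77), Rational(6682, 43029)) = Rational(-396958, 67617)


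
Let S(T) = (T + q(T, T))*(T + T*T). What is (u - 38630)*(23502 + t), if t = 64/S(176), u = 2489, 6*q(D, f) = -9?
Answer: -192386729105158/226501 ≈ -8.4939e+8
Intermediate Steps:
q(D, f) = -3/2 (q(D, f) = (⅙)*(-9) = -3/2)
S(T) = (-3/2 + T)*(T + T²) (S(T) = (T - 3/2)*(T + T*T) = (-3/2 + T)*(T + T²))
t = 8/679503 (t = 64/(((½)*176*(-3 - 1*176 + 2*176²))) = 64/(((½)*176*(-3 - 176 + 2*30976))) = 64/(((½)*176*(-3 - 176 + 61952))) = 64/(((½)*176*61773)) = 64/5436024 = 64*(1/5436024) = 8/679503 ≈ 1.1773e-5)
(u - 38630)*(23502 + t) = (2489 - 38630)*(23502 + 8/679503) = -36141*15969679514/679503 = -192386729105158/226501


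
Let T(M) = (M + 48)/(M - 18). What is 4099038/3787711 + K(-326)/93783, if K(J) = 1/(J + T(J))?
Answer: 500041109891330/462062383850703 ≈ 1.0822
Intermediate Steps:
T(M) = (48 + M)/(-18 + M)
K(J) = 1/(J + (48 + J)/(-18 + J))
4099038/3787711 + K(-326)/93783 = 4099038/3787711 + ((-18 - 326)/(48 - 326 - 326*(-18 - 326)))/93783 = 4099038*(1/3787711) + (-344/(48 - 326 - 326*(-344)))*(1/93783) = 4099038/3787711 + (-344/(48 - 326 + 112144))*(1/93783) = 4099038/3787711 + (-344/111866)*(1/93783) = 4099038/3787711 + ((1/111866)*(-344))*(1/93783) = 4099038/3787711 - 172/55933*1/93783 = 4099038/3787711 - 4/121989873 = 500041109891330/462062383850703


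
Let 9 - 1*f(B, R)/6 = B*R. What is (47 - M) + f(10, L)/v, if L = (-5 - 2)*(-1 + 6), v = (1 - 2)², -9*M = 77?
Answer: 19886/9 ≈ 2209.6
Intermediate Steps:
M = -77/9 (M = -⅑*77 = -77/9 ≈ -8.5556)
v = 1 (v = (-1)² = 1)
L = -35 (L = -7*5 = -35)
f(B, R) = 54 - 6*B*R
(47 - M) + f(10, L)/v = (47 - 1*(-77/9)) + (54 - 6*10*(-35))/1 = (47 + 77/9) + (54 + 2100)*1 = 500/9 + 2154*1 = 500/9 + 2154 = 19886/9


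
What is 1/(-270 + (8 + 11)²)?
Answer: 1/91 ≈ 0.010989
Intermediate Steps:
1/(-270 + (8 + 11)²) = 1/(-270 + 19²) = 1/(-270 + 361) = 1/91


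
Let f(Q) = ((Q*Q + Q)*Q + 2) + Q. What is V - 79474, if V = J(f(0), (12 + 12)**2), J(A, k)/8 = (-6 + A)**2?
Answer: -79346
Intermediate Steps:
f(Q) = 2 + Q + Q*(Q + Q**2) (f(Q) = ((Q**2 + Q)*Q + 2) + Q = ((Q + Q**2)*Q + 2) + Q = (Q*(Q + Q**2) + 2) + Q = (2 + Q*(Q + Q**2)) + Q = 2 + Q + Q*(Q + Q**2))
J(A, k) = 8*(-6 + A)**2
V = 128 (V = 8*(-6 + (2 + 0 + 0**2 + 0**3))**2 = 8*(-6 + (2 + 0 + 0 + 0))**2 = 8*(-6 + 2)**2 = 8*(-4)**2 = 8*16 = 128)
V - 79474 = 128 - 79474 = -79346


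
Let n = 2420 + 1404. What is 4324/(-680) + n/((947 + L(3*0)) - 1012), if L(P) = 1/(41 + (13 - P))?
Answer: -38897549/596530 ≈ -65.206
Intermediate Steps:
L(P) = 1/(54 - P)
n = 3824
4324/(-680) + n/((947 + L(3*0)) - 1012) = 4324/(-680) + 3824/((947 - 1/(-54 + 3*0)) - 1012) = 4324*(-1/680) + 3824/((947 - 1/(-54 + 0)) - 1012) = -1081/170 + 3824/((947 - 1/(-54)) - 1012) = -1081/170 + 3824/((947 - 1*(-1/54)) - 1012) = -1081/170 + 3824/((947 + 1/54) - 1012) = -1081/170 + 3824/(51139/54 - 1012) = -1081/170 + 3824/(-3509/54) = -1081/170 + 3824*(-54/3509) = -1081/170 - 206496/3509 = -38897549/596530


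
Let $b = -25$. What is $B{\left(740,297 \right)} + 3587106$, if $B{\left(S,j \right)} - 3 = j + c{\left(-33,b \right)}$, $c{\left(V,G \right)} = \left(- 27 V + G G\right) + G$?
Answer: $3588897$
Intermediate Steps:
$c{\left(V,G \right)} = G + G^{2} - 27 V$ ($c{\left(V,G \right)} = \left(- 27 V + G^{2}\right) + G = \left(G^{2} - 27 V\right) + G = G + G^{2} - 27 V$)
$B{\left(S,j \right)} = 1494 + j$ ($B{\left(S,j \right)} = 3 + \left(j - \left(-866 - 625\right)\right) = 3 + \left(j + \left(-25 + 625 + 891\right)\right) = 3 + \left(j + 1491\right) = 3 + \left(1491 + j\right) = 1494 + j$)
$B{\left(740,297 \right)} + 3587106 = \left(1494 + 297\right) + 3587106 = 1791 + 3587106 = 3588897$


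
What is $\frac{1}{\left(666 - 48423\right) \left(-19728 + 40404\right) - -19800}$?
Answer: $- \frac{1}{987403932} \approx -1.0128 \cdot 10^{-9}$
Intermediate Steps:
$\frac{1}{\left(666 - 48423\right) \left(-19728 + 40404\right) - -19800} = \frac{1}{\left(-47757\right) 20676 + 19800} = \frac{1}{-987423732 + 19800} = \frac{1}{-987403932} = - \frac{1}{987403932}$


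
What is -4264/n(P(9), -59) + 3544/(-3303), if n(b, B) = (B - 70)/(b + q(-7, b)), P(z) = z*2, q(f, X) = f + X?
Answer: 135992864/142029 ≈ 957.50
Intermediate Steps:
q(f, X) = X + f
P(z) = 2*z
n(b, B) = (-70 + B)/(-7 + 2*b) (n(b, B) = (B - 70)/(b + (b - 7)) = (-70 + B)/(b + (-7 + b)) = (-70 + B)/(-7 + 2*b))
-4264/n(P(9), -59) + 3544/(-3303) = -4264*(-7 + 2*(2*9))/(-70 - 59) + 3544/(-3303) = -4264/(-129/(-7 + 2*18)) + 3544*(-1/3303) = -4264/(-129/(-7 + 36)) - 3544/3303 = -4264/(-129/29) - 3544/3303 = -4264*(-29/129) - 3544/3303 = 123656/129 - 3544/3303 = 135992864/142029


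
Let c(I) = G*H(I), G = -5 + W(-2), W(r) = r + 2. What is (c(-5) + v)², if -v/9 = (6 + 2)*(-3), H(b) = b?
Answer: 58081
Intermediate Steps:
W(r) = 2 + r
G = -5 (G = -5 + (2 - 2) = -5 + 0 = -5)
v = 216 (v = -9*(6 + 2)*(-3) = -72*(-3) = -9*(-24) = 216)
c(I) = -5*I
(c(-5) + v)² = (-5*(-5) + 216)² = (25 + 216)² = 241² = 58081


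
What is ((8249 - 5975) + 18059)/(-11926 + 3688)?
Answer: -20333/8238 ≈ -2.4682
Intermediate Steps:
((8249 - 5975) + 18059)/(-11926 + 3688) = (2274 + 18059)/(-8238) = 20333*(-1/8238) = -20333/8238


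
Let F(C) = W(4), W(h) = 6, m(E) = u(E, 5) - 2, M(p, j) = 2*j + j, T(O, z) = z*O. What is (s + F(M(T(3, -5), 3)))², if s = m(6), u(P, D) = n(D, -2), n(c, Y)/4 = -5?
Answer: 256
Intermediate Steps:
n(c, Y) = -20 (n(c, Y) = 4*(-5) = -20)
T(O, z) = O*z
u(P, D) = -20
M(p, j) = 3*j
m(E) = -22 (m(E) = -20 - 2 = -22)
s = -22
F(C) = 6
(s + F(M(T(3, -5), 3)))² = (-22 + 6)² = (-16)² = 256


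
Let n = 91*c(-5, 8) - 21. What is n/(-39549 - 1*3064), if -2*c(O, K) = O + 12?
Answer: 679/85226 ≈ 0.0079671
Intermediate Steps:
c(O, K) = -6 - O/2 (c(O, K) = -(O + 12)/2 = -(12 + O)/2 = -6 - O/2)
n = -679/2 (n = 91*(-6 - ½*(-5)) - 21 = 91*(-6 + 5/2) - 21 = 91*(-7/2) - 21 = -637/2 - 21 = -679/2 ≈ -339.50)
n/(-39549 - 1*3064) = -679/(2*(-39549 - 1*3064)) = -679/(2*(-39549 - 3064)) = -679/2/(-42613) = -679/2*(-1/42613) = 679/85226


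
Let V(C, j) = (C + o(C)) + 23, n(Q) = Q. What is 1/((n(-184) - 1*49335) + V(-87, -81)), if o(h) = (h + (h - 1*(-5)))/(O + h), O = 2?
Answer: -85/4214386 ≈ -2.0169e-5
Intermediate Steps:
o(h) = (5 + 2*h)/(2 + h) (o(h) = (h + (h - 1*(-5)))/(2 + h) = (h + (h + 5))/(2 + h) = (h + (5 + h))/(2 + h) = (5 + 2*h)/(2 + h))
V(C, j) = 23 + C + (5 + 2*C)/(2 + C) (V(C, j) = (C + (5 + 2*C)/(2 + C)) + 23 = 23 + C + (5 + 2*C)/(2 + C))
1/((n(-184) - 1*49335) + V(-87, -81)) = 1/((-184 - 1*49335) + (51 + (-87)² + 27*(-87))/(2 - 87)) = 1/((-184 - 49335) + (51 + 7569 - 2349)/(-85)) = 1/(-49519 - 1/85*5271) = 1/(-49519 - 5271/85) = 1/(-4214386/85) = -85/4214386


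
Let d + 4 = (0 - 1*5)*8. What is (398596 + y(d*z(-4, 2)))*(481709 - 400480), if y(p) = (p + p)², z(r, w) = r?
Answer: 42442152500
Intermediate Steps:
d = -44 (d = -4 + (0 - 1*5)*8 = -4 + (0 - 5)*8 = -4 - 5*8 = -4 - 40 = -44)
y(p) = 4*p² (y(p) = (2*p)² = 4*p²)
(398596 + y(d*z(-4, 2)))*(481709 - 400480) = (398596 + 4*(-44*(-4))²)*(481709 - 400480) = (398596 + 4*176²)*81229 = (398596 + 4*30976)*81229 = (398596 + 123904)*81229 = 522500*81229 = 42442152500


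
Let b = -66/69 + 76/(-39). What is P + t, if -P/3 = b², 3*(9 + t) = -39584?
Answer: -1182684749/89401 ≈ -13229.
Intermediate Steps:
t = -39611/3 (t = -9 + (⅓)*(-39584) = -9 - 39584/3 = -39611/3 ≈ -13204.)
b = -2606/897 (b = -66*1/69 + 76*(-1/39) = -22/23 - 76/39 = -2606/897 ≈ -2.9052)
P = -6791236/268203 (P = -3*(-2606/897)² = -3*6791236/804609 = -6791236/268203 ≈ -25.321)
P + t = -6791236/268203 - 39611/3 = -1182684749/89401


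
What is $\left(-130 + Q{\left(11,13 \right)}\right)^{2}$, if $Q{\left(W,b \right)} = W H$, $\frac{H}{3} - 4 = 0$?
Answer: $4$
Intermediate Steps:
$H = 12$ ($H = 12 + 3 \cdot 0 = 12 + 0 = 12$)
$Q{\left(W,b \right)} = 12 W$ ($Q{\left(W,b \right)} = W 12 = 12 W$)
$\left(-130 + Q{\left(11,13 \right)}\right)^{2} = \left(-130 + 12 \cdot 11\right)^{2} = \left(-130 + 132\right)^{2} = 2^{2} = 4$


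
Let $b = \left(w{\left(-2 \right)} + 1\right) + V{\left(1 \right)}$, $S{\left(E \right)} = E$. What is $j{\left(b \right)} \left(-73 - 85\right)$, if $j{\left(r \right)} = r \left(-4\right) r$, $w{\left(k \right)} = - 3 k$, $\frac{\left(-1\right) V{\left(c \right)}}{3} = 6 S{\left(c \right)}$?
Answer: $76472$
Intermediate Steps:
$V{\left(c \right)} = - 18 c$ ($V{\left(c \right)} = - 3 \cdot 6 c = - 18 c$)
$b = -11$ ($b = \left(\left(-3\right) \left(-2\right) + 1\right) - 18 = \left(6 + 1\right) - 18 = 7 - 18 = -11$)
$j{\left(r \right)} = - 4 r^{2}$ ($j{\left(r \right)} = - 4 r r = - 4 r^{2}$)
$j{\left(b \right)} \left(-73 - 85\right) = - 4 \left(-11\right)^{2} \left(-73 - 85\right) = \left(-4\right) 121 \left(-158\right) = \left(-484\right) \left(-158\right) = 76472$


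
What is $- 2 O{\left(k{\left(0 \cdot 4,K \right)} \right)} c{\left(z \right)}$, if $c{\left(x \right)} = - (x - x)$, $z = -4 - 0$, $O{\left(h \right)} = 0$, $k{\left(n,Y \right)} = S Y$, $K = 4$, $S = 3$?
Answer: $0$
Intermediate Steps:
$k{\left(n,Y \right)} = 3 Y$
$z = -4$ ($z = -4 + 0 = -4$)
$c{\left(x \right)} = 0$ ($c{\left(x \right)} = \left(-1\right) 0 = 0$)
$- 2 O{\left(k{\left(0 \cdot 4,K \right)} \right)} c{\left(z \right)} = \left(-2\right) 0 \cdot 0 = 0 \cdot 0 = 0$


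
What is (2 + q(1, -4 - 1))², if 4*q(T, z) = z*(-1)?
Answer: 169/16 ≈ 10.563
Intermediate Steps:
q(T, z) = -z/4 (q(T, z) = (z*(-1))/4 = (-z)/4 = -z/4)
(2 + q(1, -4 - 1))² = (2 - (-4 - 1)/4)² = (2 - ¼*(-5))² = (2 + 5/4)² = (13/4)² = 169/16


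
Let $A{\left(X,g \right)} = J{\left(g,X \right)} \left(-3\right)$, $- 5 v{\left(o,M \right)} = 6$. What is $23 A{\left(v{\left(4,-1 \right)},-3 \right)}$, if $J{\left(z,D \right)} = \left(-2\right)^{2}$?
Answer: $-276$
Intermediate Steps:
$v{\left(o,M \right)} = - \frac{6}{5}$ ($v{\left(o,M \right)} = \left(- \frac{1}{5}\right) 6 = - \frac{6}{5}$)
$J{\left(z,D \right)} = 4$
$A{\left(X,g \right)} = -12$ ($A{\left(X,g \right)} = 4 \left(-3\right) = -12$)
$23 A{\left(v{\left(4,-1 \right)},-3 \right)} = 23 \left(-12\right) = -276$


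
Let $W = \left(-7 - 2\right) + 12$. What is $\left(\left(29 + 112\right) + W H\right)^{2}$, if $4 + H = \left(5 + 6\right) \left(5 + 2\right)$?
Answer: $129600$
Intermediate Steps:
$W = 3$ ($W = -9 + 12 = 3$)
$H = 73$ ($H = -4 + \left(5 + 6\right) \left(5 + 2\right) = -4 + 11 \cdot 7 = -4 + 77 = 73$)
$\left(\left(29 + 112\right) + W H\right)^{2} = \left(\left(29 + 112\right) + 3 \cdot 73\right)^{2} = \left(141 + 219\right)^{2} = 360^{2} = 129600$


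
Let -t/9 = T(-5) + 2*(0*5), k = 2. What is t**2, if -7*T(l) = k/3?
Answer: 36/49 ≈ 0.73469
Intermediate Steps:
T(l) = -2/21 (T(l) = -2/(7*3) = -1/7*2/3 = -2/21)
t = 6/7 (t = -9*(-2/21 + 2*(0*5)) = -9*(-2/21 + 2*0) = -9*(-2/21 + 0) = -9*(-2/21) = 6/7 ≈ 0.85714)
t**2 = (6/7)**2 = 36/49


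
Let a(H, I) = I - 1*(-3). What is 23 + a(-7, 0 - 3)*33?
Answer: 23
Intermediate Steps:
a(H, I) = 3 + I (a(H, I) = I + 3 = 3 + I)
23 + a(-7, 0 - 3)*33 = 23 + (3 + (0 - 3))*33 = 23 + (3 - 3)*33 = 23 + 0*33 = 23 + 0 = 23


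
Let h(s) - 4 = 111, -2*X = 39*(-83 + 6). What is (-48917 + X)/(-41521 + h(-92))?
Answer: 94831/82812 ≈ 1.1451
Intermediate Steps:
X = 3003/2 (X = -39*(-83 + 6)/2 = -39*(-77)/2 = -1/2*(-3003) = 3003/2 ≈ 1501.5)
h(s) = 115 (h(s) = 4 + 111 = 115)
(-48917 + X)/(-41521 + h(-92)) = (-48917 + 3003/2)/(-41521 + 115) = -94831/2/(-41406) = -94831/2*(-1/41406) = 94831/82812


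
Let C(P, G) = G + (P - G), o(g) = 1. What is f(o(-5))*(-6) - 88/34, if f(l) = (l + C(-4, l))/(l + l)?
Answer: 109/17 ≈ 6.4118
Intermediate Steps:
C(P, G) = P
f(l) = (-4 + l)/(2*l) (f(l) = (l - 4)/(l + l) = (-4 + l)/((2*l)) = (-4 + l)*(1/(2*l)) = (-4 + l)/(2*l))
f(o(-5))*(-6) - 88/34 = ((½)*(-4 + 1)/1)*(-6) - 88/34 = ((½)*1*(-3))*(-6) - 88*1/34 = -3/2*(-6) - 44/17 = 9 - 44/17 = 109/17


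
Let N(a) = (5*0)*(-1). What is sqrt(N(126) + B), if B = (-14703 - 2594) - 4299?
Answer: 2*I*sqrt(5399) ≈ 146.96*I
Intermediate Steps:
B = -21596 (B = -17297 - 4299 = -21596)
N(a) = 0 (N(a) = 0*(-1) = 0)
sqrt(N(126) + B) = sqrt(0 - 21596) = sqrt(-21596) = 2*I*sqrt(5399)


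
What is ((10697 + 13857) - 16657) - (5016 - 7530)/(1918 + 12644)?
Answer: 19166438/2427 ≈ 7897.2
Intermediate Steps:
((10697 + 13857) - 16657) - (5016 - 7530)/(1918 + 12644) = (24554 - 16657) - (-2514)/14562 = 7897 - (-2514)/14562 = 7897 - 1*(-419/2427) = 7897 + 419/2427 = 19166438/2427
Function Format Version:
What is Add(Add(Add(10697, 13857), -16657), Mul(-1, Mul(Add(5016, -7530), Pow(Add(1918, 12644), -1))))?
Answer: Rational(19166438, 2427) ≈ 7897.2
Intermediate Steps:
Add(Add(Add(10697, 13857), -16657), Mul(-1, Mul(Add(5016, -7530), Pow(Add(1918, 12644), -1)))) = Add(Add(24554, -16657), Mul(-1, Mul(-2514, Pow(14562, -1)))) = Add(7897, Mul(-1, Mul(-2514, Rational(1, 14562)))) = Add(7897, Mul(-1, Rational(-419, 2427))) = Add(7897, Rational(419, 2427)) = Rational(19166438, 2427)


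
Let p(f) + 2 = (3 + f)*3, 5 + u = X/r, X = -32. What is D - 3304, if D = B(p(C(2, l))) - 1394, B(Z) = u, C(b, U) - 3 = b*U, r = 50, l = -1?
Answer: -117591/25 ≈ -4703.6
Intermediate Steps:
C(b, U) = 3 + U*b (C(b, U) = 3 + b*U = 3 + U*b)
u = -141/25 (u = -5 - 32/50 = -5 - 32*1/50 = -5 - 16/25 = -141/25 ≈ -5.6400)
p(f) = 7 + 3*f (p(f) = -2 + (3 + f)*3 = -2 + (9 + 3*f) = 7 + 3*f)
B(Z) = -141/25
D = -34991/25 (D = -141/25 - 1394 = -34991/25 ≈ -1399.6)
D - 3304 = -34991/25 - 3304 = -117591/25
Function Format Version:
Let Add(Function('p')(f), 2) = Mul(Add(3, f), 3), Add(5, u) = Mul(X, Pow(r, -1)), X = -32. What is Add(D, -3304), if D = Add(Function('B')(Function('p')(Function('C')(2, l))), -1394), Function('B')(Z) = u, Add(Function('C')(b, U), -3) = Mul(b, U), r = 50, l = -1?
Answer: Rational(-117591, 25) ≈ -4703.6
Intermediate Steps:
Function('C')(b, U) = Add(3, Mul(U, b)) (Function('C')(b, U) = Add(3, Mul(b, U)) = Add(3, Mul(U, b)))
u = Rational(-141, 25) (u = Add(-5, Mul(-32, Pow(50, -1))) = Add(-5, Mul(-32, Rational(1, 50))) = Add(-5, Rational(-16, 25)) = Rational(-141, 25) ≈ -5.6400)
Function('p')(f) = Add(7, Mul(3, f)) (Function('p')(f) = Add(-2, Mul(Add(3, f), 3)) = Add(-2, Add(9, Mul(3, f))) = Add(7, Mul(3, f)))
Function('B')(Z) = Rational(-141, 25)
D = Rational(-34991, 25) (D = Add(Rational(-141, 25), -1394) = Rational(-34991, 25) ≈ -1399.6)
Add(D, -3304) = Add(Rational(-34991, 25), -3304) = Rational(-117591, 25)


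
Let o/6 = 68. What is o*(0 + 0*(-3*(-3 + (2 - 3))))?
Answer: 0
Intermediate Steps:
o = 408 (o = 6*68 = 408)
o*(0 + 0*(-3*(-3 + (2 - 3)))) = 408*(0 + 0*(-3*(-3 + (2 - 3)))) = 408*(0 + 0*(-3*(-3 - 1))) = 408*(0 + 0*(-3*(-4))) = 408*(0 + 0*12) = 408*(0 + 0) = 408*0 = 0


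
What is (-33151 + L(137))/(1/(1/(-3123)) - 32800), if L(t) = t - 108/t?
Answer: 4523026/4921451 ≈ 0.91904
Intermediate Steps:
(-33151 + L(137))/(1/(1/(-3123)) - 32800) = (-33151 + (137 - 108/137))/(1/(1/(-3123)) - 32800) = (-33151 + (137 - 108*1/137))/(1/(-1/3123) - 32800) = (-33151 + (137 - 108/137))/(-3123 - 32800) = (-33151 + 18661/137)/(-35923) = -4523026/137*(-1/35923) = 4523026/4921451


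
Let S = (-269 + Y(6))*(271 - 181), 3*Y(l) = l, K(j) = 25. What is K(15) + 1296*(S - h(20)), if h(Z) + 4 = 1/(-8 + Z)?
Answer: -31137779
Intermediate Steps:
h(Z) = -4 + 1/(-8 + Z)
Y(l) = l/3
S = -24030 (S = (-269 + (1/3)*6)*(271 - 181) = (-269 + 2)*90 = -267*90 = -24030)
K(15) + 1296*(S - h(20)) = 25 + 1296*(-24030 - (33 - 4*20)/(-8 + 20)) = 25 + 1296*(-24030 - (33 - 80)/12) = 25 + 1296*(-24030 - (-47)/12) = 25 + 1296*(-24030 - 1*(-47/12)) = 25 + 1296*(-24030 + 47/12) = 25 + 1296*(-288313/12) = 25 - 31137804 = -31137779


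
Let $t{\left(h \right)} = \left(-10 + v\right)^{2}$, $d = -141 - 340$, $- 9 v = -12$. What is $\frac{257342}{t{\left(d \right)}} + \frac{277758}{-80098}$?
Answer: $\frac{46331362809}{13536562} \approx 3422.7$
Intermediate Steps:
$v = \frac{4}{3}$ ($v = \left(- \frac{1}{9}\right) \left(-12\right) = \frac{4}{3} \approx 1.3333$)
$d = -481$
$t{\left(h \right)} = \frac{676}{9}$ ($t{\left(h \right)} = \left(-10 + \frac{4}{3}\right)^{2} = \left(- \frac{26}{3}\right)^{2} = \frac{676}{9}$)
$\frac{257342}{t{\left(d \right)}} + \frac{277758}{-80098} = \frac{257342}{\frac{676}{9}} + \frac{277758}{-80098} = 257342 \cdot \frac{9}{676} + 277758 \left(- \frac{1}{80098}\right) = \frac{1158039}{338} - \frac{138879}{40049} = \frac{46331362809}{13536562}$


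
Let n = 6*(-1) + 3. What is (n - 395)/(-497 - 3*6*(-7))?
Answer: 398/371 ≈ 1.0728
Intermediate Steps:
n = -3 (n = -6 + 3 = -3)
(n - 395)/(-497 - 3*6*(-7)) = (-3 - 395)/(-497 - 3*6*(-7)) = -398/(-497 - 18*(-7)) = -398/(-497 + 126) = -398/(-371) = -398*(-1/371) = 398/371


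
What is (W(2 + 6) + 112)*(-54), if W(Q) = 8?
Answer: -6480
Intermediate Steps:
(W(2 + 6) + 112)*(-54) = (8 + 112)*(-54) = 120*(-54) = -6480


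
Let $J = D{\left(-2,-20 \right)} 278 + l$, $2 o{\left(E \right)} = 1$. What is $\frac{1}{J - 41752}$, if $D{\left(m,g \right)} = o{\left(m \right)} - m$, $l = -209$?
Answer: $- \frac{1}{41266} \approx -2.4233 \cdot 10^{-5}$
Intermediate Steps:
$o{\left(E \right)} = \frac{1}{2}$ ($o{\left(E \right)} = \frac{1}{2} \cdot 1 = \frac{1}{2}$)
$D{\left(m,g \right)} = \frac{1}{2} - m$
$J = 486$ ($J = \left(\frac{1}{2} - -2\right) 278 - 209 = \left(\frac{1}{2} + 2\right) 278 - 209 = \frac{5}{2} \cdot 278 - 209 = 695 - 209 = 486$)
$\frac{1}{J - 41752} = \frac{1}{486 - 41752} = \frac{1}{-41266} = - \frac{1}{41266}$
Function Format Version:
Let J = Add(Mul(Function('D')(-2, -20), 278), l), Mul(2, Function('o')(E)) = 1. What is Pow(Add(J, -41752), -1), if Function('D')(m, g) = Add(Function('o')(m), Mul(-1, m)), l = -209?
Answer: Rational(-1, 41266) ≈ -2.4233e-5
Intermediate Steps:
Function('o')(E) = Rational(1, 2) (Function('o')(E) = Mul(Rational(1, 2), 1) = Rational(1, 2))
Function('D')(m, g) = Add(Rational(1, 2), Mul(-1, m))
J = 486 (J = Add(Mul(Add(Rational(1, 2), Mul(-1, -2)), 278), -209) = Add(Mul(Add(Rational(1, 2), 2), 278), -209) = Add(Mul(Rational(5, 2), 278), -209) = Add(695, -209) = 486)
Pow(Add(J, -41752), -1) = Pow(Add(486, -41752), -1) = Pow(-41266, -1) = Rational(-1, 41266)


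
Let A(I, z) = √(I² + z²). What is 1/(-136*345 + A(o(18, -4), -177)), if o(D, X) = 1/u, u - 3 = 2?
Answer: -586500/27518188387 - 5*√783226/55036376774 ≈ -2.1394e-5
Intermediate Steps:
u = 5 (u = 3 + 2 = 5)
o(D, X) = ⅕ (o(D, X) = 1/5 = ⅕)
1/(-136*345 + A(o(18, -4), -177)) = 1/(-136*345 + √((⅕)² + (-177)²)) = 1/(-46920 + √(1/25 + 31329)) = 1/(-46920 + √(783226/25)) = 1/(-46920 + √783226/5)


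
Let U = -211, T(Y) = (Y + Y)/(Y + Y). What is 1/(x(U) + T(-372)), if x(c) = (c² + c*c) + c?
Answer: 1/88832 ≈ 1.1257e-5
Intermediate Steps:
T(Y) = 1 (T(Y) = (2*Y)/((2*Y)) = (2*Y)*(1/(2*Y)) = 1)
x(c) = c + 2*c² (x(c) = (c² + c²) + c = 2*c² + c = c + 2*c²)
1/(x(U) + T(-372)) = 1/(-211*(1 + 2*(-211)) + 1) = 1/(-211*(1 - 422) + 1) = 1/(-211*(-421) + 1) = 1/(88831 + 1) = 1/88832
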